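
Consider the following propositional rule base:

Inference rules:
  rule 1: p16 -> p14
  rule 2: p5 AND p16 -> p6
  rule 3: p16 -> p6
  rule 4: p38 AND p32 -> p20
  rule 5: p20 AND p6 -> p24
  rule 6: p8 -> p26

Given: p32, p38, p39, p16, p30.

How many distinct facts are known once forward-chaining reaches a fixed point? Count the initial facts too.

Round 1 — rule 1, rule 3, rule 4, derive p14, p6, p20.
Round 2 — rule 5, derive p24.
Closure: {p14, p16, p20, p24, p30, p32, p38, p39, p6} — 9 facts.

9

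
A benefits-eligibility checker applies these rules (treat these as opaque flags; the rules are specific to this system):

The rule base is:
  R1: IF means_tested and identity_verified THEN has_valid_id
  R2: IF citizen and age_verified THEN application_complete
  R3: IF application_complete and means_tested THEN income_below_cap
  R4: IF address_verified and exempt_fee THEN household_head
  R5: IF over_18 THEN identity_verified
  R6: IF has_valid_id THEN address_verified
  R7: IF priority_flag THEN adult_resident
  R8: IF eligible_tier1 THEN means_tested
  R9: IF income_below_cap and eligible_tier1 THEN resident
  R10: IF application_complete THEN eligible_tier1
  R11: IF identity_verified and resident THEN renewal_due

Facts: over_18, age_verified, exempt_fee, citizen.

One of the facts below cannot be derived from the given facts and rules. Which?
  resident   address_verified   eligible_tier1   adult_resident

Round 1 — R2, R5, derive application_complete, identity_verified.
Round 2 — R10, derive eligible_tier1.
Round 3 — R8, derive means_tested.
Round 4 — R1, R3, derive has_valid_id, income_below_cap.
Round 5 — R6, R9, derive address_verified, resident.
Round 6 — R4, R11, derive household_head, renewal_due.
Derived: resident (round 5), address_verified (round 5), eligible_tier1 (round 2). adult_resident never appears in any round.

adult_resident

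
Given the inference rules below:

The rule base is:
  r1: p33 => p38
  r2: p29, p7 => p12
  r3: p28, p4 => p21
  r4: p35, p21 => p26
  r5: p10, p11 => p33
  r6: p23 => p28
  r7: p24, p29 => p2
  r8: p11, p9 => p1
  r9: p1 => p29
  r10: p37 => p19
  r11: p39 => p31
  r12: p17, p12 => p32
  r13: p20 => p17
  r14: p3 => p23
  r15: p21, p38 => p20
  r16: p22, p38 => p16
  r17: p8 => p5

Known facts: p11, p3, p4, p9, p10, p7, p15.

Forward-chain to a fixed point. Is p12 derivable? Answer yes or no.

[1] r5 [p10, p11 => p33]; r8 [p11, p9 => p1]; r14 [p3 => p23]. ⇒ new: p33, p1, p23.
[2] r1 [p33 => p38]; r6 [p23 => p28]; r9 [p1 => p29]. ⇒ new: p38, p28, p29.
[3] r2 [p29, p7 => p12]; r3 [p28, p4 => p21]. ⇒ new: p12, p21.
[4] r15 [p21, p38 => p20]. ⇒ new: p20.
[5] r13 [p20 => p17]. ⇒ new: p17.
[6] r12 [p17, p12 => p32]. ⇒ new: p32.
p12 appears in round 3, so it is derivable.

yes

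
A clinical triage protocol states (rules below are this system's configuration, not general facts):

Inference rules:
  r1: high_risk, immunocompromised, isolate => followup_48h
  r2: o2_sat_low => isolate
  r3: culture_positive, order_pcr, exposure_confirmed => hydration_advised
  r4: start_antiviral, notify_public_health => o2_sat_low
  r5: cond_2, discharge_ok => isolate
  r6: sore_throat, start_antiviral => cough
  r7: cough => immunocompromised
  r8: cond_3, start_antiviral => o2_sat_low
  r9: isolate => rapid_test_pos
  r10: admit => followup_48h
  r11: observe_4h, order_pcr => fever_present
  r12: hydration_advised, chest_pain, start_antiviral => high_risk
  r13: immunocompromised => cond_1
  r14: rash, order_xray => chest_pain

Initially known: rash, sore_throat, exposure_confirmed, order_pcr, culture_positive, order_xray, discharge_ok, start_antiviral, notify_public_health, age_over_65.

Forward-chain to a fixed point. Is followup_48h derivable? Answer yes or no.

Round 1: r3 [culture_positive, order_pcr, exposure_confirmed => hydration_advised]; r4 [start_antiviral, notify_public_health => o2_sat_low]; r6 [sore_throat, start_antiviral => cough]; r14 [rash, order_xray => chest_pain]. New: hydration_advised, o2_sat_low, cough, chest_pain.
Round 2: r2 [o2_sat_low => isolate]; r7 [cough => immunocompromised]; r12 [hydration_advised, chest_pain, start_antiviral => high_risk]. New: isolate, immunocompromised, high_risk.
Round 3: r1 [high_risk, immunocompromised, isolate => followup_48h]; r9 [isolate => rapid_test_pos]; r13 [immunocompromised => cond_1]. New: followup_48h, rapid_test_pos, cond_1.
followup_48h appears in round 3, so it is derivable.

yes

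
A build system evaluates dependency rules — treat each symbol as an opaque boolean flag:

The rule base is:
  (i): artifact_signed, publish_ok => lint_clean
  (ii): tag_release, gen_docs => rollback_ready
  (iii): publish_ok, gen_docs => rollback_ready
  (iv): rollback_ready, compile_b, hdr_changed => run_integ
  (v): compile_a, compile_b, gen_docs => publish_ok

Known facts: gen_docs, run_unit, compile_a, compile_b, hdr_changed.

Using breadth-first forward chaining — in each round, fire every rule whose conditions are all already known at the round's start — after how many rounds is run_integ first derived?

3

Round 1: (v) [compile_a, compile_b, gen_docs => publish_ok]. Adds publish_ok.
Round 2: (iii) [publish_ok, gen_docs => rollback_ready]. Adds rollback_ready.
Round 3: (iv) [rollback_ready, compile_b, hdr_changed => run_integ]. Adds run_integ.
run_integ first appears in round 3.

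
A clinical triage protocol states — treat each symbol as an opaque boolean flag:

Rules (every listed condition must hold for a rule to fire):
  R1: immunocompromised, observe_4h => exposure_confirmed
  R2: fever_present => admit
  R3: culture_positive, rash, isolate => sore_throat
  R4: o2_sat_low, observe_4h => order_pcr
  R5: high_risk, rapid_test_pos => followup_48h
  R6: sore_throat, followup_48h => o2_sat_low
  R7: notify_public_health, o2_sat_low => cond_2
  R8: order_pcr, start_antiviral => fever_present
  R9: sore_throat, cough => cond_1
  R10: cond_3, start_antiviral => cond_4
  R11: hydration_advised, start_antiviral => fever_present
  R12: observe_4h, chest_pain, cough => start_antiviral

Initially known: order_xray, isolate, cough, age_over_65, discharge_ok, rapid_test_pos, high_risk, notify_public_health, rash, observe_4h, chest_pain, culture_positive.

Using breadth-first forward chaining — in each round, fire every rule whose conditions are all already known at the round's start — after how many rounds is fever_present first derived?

4

Round 1 — R3, R5, R12, derive sore_throat, followup_48h, start_antiviral.
Round 2 — R6, R9, derive o2_sat_low, cond_1.
Round 3 — R4, R7, derive order_pcr, cond_2.
Round 4 — R8, derive fever_present.
fever_present first appears in round 4.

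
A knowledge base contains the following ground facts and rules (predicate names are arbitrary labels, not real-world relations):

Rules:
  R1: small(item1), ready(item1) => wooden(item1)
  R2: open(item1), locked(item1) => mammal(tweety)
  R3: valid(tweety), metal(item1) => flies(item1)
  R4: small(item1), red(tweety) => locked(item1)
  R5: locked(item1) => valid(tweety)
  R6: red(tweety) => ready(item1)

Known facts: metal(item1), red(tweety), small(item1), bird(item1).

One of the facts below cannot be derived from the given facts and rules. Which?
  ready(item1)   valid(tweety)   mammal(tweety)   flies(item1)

mammal(tweety)

Round 1 — R4, R6, derive locked(item1), ready(item1).
Round 2 — R1, R5, derive wooden(item1), valid(tweety).
Round 3 — R3, derive flies(item1).
Derived: flies(item1) (round 3), valid(tweety) (round 2), ready(item1) (round 1). mammal(tweety) never appears in any round.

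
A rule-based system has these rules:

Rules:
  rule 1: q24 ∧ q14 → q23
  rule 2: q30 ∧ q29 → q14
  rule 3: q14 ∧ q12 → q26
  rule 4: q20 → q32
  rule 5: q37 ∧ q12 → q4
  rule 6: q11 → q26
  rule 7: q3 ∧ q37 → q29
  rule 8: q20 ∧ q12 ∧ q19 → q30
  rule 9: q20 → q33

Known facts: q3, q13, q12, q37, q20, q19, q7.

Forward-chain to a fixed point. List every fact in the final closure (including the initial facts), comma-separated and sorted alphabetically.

q12, q13, q14, q19, q20, q26, q29, q3, q30, q32, q33, q37, q4, q7

Round 1 — rule 4, rule 5, rule 7, rule 8, rule 9, derive q32, q4, q29, q30, q33.
Round 2 — rule 2, derive q14.
Round 3 — rule 3, derive q26.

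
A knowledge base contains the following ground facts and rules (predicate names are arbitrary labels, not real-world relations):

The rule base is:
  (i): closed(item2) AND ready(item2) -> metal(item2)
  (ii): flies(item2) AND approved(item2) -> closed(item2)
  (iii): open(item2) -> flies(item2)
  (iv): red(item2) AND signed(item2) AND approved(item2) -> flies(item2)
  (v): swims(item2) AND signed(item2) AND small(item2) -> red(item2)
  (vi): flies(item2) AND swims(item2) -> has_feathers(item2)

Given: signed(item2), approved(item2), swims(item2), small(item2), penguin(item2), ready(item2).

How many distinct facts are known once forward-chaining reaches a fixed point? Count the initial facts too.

11

Round 1 fires (v), giving red(item2).
Round 2 fires (iv), giving flies(item2).
Round 3 fires (ii), (vi), giving closed(item2), has_feathers(item2).
Round 4 fires (i), giving metal(item2).
Closure: {approved(item2), closed(item2), flies(item2), has_feathers(item2), metal(item2), penguin(item2), ready(item2), red(item2), signed(item2), small(item2), swims(item2)} — 11 facts.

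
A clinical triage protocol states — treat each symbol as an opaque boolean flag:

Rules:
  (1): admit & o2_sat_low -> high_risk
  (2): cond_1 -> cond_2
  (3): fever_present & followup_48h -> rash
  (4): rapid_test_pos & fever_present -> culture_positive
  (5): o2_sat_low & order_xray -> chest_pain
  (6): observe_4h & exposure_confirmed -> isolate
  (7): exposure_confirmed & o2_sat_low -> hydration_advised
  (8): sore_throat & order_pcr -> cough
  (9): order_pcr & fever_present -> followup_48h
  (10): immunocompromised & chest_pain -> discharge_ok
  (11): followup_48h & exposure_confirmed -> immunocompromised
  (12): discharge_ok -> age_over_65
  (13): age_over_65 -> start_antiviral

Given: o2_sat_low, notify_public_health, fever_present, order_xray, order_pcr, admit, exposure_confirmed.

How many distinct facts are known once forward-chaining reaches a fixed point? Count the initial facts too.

Round 1 — (1), (5), (7), (9), derive high_risk, chest_pain, hydration_advised, followup_48h.
Round 2 — (3), (11), derive rash, immunocompromised.
Round 3 — (10), derive discharge_ok.
Round 4 — (12), derive age_over_65.
Round 5 — (13), derive start_antiviral.
Closure: {admit, age_over_65, chest_pain, discharge_ok, exposure_confirmed, fever_present, followup_48h, high_risk, hydration_advised, immunocompromised, notify_public_health, o2_sat_low, order_pcr, order_xray, rash, start_antiviral} — 16 facts.

16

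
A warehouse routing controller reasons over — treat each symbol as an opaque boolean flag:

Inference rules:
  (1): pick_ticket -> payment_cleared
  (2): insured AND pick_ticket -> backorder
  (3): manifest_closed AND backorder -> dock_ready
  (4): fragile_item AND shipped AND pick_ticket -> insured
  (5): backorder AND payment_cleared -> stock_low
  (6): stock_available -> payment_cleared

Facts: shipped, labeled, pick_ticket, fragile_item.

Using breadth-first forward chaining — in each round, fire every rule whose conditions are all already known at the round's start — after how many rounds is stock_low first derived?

Round 1 fires (1), (4), giving payment_cleared, insured.
Round 2 fires (2), giving backorder.
Round 3 fires (5), giving stock_low.
stock_low first appears in round 3.

3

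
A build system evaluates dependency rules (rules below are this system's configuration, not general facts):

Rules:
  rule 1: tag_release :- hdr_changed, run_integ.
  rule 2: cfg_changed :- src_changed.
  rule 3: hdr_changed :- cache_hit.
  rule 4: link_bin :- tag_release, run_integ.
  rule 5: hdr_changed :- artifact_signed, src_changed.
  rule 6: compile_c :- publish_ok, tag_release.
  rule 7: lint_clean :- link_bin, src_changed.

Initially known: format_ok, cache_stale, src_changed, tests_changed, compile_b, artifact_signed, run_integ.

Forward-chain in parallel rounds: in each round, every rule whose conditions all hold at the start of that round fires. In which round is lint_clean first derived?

4

Round 1 — rule 2, rule 5, derive cfg_changed, hdr_changed.
Round 2 — rule 1, derive tag_release.
Round 3 — rule 4, derive link_bin.
Round 4 — rule 7, derive lint_clean.
lint_clean first appears in round 4.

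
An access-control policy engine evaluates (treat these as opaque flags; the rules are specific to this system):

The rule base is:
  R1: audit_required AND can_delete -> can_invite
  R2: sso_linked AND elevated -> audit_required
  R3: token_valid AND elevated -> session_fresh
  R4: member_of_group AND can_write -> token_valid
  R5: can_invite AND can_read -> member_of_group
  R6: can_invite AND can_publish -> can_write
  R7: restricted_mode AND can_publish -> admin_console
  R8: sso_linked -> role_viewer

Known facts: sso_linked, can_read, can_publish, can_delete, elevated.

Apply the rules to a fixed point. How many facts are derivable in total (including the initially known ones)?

12

Round 1: R2 [sso_linked AND elevated -> audit_required]; R8 [sso_linked -> role_viewer]. Adds audit_required, role_viewer.
Round 2: R1 [audit_required AND can_delete -> can_invite]. Adds can_invite.
Round 3: R5 [can_invite AND can_read -> member_of_group]; R6 [can_invite AND can_publish -> can_write]. Adds member_of_group, can_write.
Round 4: R4 [member_of_group AND can_write -> token_valid]. Adds token_valid.
Round 5: R3 [token_valid AND elevated -> session_fresh]. Adds session_fresh.
Closure: {audit_required, can_delete, can_invite, can_publish, can_read, can_write, elevated, member_of_group, role_viewer, session_fresh, sso_linked, token_valid} — 12 facts.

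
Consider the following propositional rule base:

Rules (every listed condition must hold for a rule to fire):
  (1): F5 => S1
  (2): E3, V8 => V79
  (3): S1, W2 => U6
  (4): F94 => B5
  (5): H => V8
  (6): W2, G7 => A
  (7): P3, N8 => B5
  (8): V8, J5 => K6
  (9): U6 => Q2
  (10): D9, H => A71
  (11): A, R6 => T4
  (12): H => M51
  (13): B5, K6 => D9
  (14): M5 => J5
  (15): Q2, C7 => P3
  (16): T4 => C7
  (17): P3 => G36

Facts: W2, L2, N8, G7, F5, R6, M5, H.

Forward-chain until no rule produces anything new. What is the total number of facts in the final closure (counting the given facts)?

23

[1] (1) [F5 => S1]; (5) [H => V8]; (6) [W2, G7 => A]; (12) [H => M51]; (14) [M5 => J5]. ⇒ new: S1, V8, A, M51, J5.
[2] (3) [S1, W2 => U6]; (8) [V8, J5 => K6]; (11) [A, R6 => T4]. ⇒ new: U6, K6, T4.
[3] (9) [U6 => Q2]; (16) [T4 => C7]. ⇒ new: Q2, C7.
[4] (15) [Q2, C7 => P3]. ⇒ new: P3.
[5] (7) [P3, N8 => B5]; (17) [P3 => G36]. ⇒ new: B5, G36.
[6] (13) [B5, K6 => D9]. ⇒ new: D9.
[7] (10) [D9, H => A71]. ⇒ new: A71.
Closure: {A, A71, B5, C7, D9, F5, G36, G7, H, J5, K6, L2, M5, M51, N8, P3, Q2, R6, S1, T4, U6, V8, W2} — 23 facts.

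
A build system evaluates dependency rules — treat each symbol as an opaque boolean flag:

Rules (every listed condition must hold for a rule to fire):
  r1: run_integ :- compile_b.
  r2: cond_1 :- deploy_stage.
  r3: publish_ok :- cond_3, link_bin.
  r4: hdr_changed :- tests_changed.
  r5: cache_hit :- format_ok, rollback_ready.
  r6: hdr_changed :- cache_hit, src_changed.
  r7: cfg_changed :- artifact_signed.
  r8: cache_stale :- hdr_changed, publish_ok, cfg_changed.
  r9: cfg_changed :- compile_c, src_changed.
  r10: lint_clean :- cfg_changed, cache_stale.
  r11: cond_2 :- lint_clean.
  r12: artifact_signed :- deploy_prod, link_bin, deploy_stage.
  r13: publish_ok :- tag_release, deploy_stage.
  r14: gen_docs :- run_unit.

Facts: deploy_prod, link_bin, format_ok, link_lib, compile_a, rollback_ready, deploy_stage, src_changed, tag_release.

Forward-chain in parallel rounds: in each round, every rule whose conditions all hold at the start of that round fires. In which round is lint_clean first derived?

Round 1: r2 [cond_1 :- deploy_stage.]; r5 [cache_hit :- format_ok, rollback_ready.]; r12 [artifact_signed :- deploy_prod, link_bin, deploy_stage.]; r13 [publish_ok :- tag_release, deploy_stage.]. Adds cond_1, cache_hit, artifact_signed, publish_ok.
Round 2: r6 [hdr_changed :- cache_hit, src_changed.]; r7 [cfg_changed :- artifact_signed.]. Adds hdr_changed, cfg_changed.
Round 3: r8 [cache_stale :- hdr_changed, publish_ok, cfg_changed.]. Adds cache_stale.
Round 4: r10 [lint_clean :- cfg_changed, cache_stale.]. Adds lint_clean.
lint_clean first appears in round 4.

4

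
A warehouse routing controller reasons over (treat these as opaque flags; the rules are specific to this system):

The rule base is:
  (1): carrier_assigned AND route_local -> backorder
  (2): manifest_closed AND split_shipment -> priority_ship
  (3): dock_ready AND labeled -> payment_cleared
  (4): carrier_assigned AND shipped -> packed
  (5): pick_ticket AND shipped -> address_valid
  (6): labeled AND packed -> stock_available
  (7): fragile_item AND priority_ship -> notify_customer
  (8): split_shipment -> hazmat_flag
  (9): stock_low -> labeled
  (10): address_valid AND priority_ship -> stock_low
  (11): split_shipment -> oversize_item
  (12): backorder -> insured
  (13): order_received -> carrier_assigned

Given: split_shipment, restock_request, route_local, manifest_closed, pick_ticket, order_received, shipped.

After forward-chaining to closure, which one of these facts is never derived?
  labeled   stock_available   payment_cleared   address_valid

Round 1: (2) [manifest_closed AND split_shipment -> priority_ship]; (5) [pick_ticket AND shipped -> address_valid]; (8) [split_shipment -> hazmat_flag]; (11) [split_shipment -> oversize_item]; (13) [order_received -> carrier_assigned]. New: priority_ship, address_valid, hazmat_flag, oversize_item, carrier_assigned.
Round 2: (1) [carrier_assigned AND route_local -> backorder]; (4) [carrier_assigned AND shipped -> packed]; (10) [address_valid AND priority_ship -> stock_low]. New: backorder, packed, stock_low.
Round 3: (9) [stock_low -> labeled]; (12) [backorder -> insured]. New: labeled, insured.
Round 4: (6) [labeled AND packed -> stock_available]. New: stock_available.
Derived: address_valid (round 1), labeled (round 3), stock_available (round 4). payment_cleared never appears in any round.

payment_cleared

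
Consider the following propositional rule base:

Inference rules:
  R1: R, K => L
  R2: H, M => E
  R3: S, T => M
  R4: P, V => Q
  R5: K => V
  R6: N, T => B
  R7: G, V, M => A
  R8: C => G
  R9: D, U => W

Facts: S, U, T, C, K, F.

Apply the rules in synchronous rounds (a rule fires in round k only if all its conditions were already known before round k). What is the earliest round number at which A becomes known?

2

[1] R3 [S, T => M]; R5 [K => V]; R8 [C => G]. ⇒ new: M, V, G.
[2] R7 [G, V, M => A]. ⇒ new: A.
A first appears in round 2.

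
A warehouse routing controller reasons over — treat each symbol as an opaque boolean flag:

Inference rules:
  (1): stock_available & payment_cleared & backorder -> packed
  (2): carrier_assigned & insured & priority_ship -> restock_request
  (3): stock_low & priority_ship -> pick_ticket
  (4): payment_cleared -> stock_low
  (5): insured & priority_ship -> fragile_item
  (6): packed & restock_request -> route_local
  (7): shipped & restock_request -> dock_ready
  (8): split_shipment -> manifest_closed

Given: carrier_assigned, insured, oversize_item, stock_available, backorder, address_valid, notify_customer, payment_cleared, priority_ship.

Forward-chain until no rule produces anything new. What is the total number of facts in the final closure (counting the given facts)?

Round 1: (1) [stock_available & payment_cleared & backorder -> packed]; (2) [carrier_assigned & insured & priority_ship -> restock_request]; (4) [payment_cleared -> stock_low]; (5) [insured & priority_ship -> fragile_item]. Adds packed, restock_request, stock_low, fragile_item.
Round 2: (3) [stock_low & priority_ship -> pick_ticket]; (6) [packed & restock_request -> route_local]. Adds pick_ticket, route_local.
Closure: {address_valid, backorder, carrier_assigned, fragile_item, insured, notify_customer, oversize_item, packed, payment_cleared, pick_ticket, priority_ship, restock_request, route_local, stock_available, stock_low} — 15 facts.

15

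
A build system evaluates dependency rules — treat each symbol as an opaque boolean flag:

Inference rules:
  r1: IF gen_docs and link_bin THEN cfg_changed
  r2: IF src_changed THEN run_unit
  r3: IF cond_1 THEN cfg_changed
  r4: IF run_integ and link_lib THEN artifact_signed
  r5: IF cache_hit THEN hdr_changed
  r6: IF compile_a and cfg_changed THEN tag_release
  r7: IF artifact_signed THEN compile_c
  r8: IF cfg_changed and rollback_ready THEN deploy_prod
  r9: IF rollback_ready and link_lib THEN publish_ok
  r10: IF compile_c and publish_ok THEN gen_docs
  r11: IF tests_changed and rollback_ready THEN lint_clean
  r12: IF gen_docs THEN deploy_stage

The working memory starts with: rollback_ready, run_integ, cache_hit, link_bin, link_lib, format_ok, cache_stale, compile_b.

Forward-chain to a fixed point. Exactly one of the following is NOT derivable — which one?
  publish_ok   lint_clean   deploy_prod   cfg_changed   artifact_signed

lint_clean

Round 1 — r4, r5, r9, derive artifact_signed, hdr_changed, publish_ok.
Round 2 — r7, derive compile_c.
Round 3 — r10, derive gen_docs.
Round 4 — r1, r12, derive cfg_changed, deploy_stage.
Round 5 — r8, derive deploy_prod.
Derived: artifact_signed (round 1), cfg_changed (round 4), publish_ok (round 1), deploy_prod (round 5). lint_clean never appears in any round.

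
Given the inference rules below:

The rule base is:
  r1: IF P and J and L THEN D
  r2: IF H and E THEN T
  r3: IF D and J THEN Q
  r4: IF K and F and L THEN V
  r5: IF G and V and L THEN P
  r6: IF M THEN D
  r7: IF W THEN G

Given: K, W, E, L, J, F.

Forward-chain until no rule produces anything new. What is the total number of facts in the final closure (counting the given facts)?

Round 1: r4 [IF K and F and L THEN V]; r7 [IF W THEN G]. New: V, G.
Round 2: r5 [IF G and V and L THEN P]. New: P.
Round 3: r1 [IF P and J and L THEN D]. New: D.
Round 4: r3 [IF D and J THEN Q]. New: Q.
Closure: {D, E, F, G, J, K, L, P, Q, V, W} — 11 facts.

11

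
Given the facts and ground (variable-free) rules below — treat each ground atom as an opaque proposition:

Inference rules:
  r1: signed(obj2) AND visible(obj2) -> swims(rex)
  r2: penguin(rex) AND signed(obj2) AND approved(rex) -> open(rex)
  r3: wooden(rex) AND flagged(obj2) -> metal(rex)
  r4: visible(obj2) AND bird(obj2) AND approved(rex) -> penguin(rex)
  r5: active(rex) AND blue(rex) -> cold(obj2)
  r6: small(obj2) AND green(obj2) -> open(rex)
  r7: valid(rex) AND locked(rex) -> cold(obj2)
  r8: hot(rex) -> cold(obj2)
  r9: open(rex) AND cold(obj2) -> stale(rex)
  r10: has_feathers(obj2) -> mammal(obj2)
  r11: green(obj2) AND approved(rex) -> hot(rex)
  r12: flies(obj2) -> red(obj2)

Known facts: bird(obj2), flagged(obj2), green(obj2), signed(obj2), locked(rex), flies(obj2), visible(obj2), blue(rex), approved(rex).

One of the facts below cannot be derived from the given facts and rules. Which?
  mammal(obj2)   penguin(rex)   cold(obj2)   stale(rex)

[1] r1 [signed(obj2) AND visible(obj2) -> swims(rex)]; r4 [visible(obj2) AND bird(obj2) AND approved(rex) -> penguin(rex)]; r11 [green(obj2) AND approved(rex) -> hot(rex)]; r12 [flies(obj2) -> red(obj2)]. ⇒ new: swims(rex), penguin(rex), hot(rex), red(obj2).
[2] r2 [penguin(rex) AND signed(obj2) AND approved(rex) -> open(rex)]; r8 [hot(rex) -> cold(obj2)]. ⇒ new: open(rex), cold(obj2).
[3] r9 [open(rex) AND cold(obj2) -> stale(rex)]. ⇒ new: stale(rex).
Derived: penguin(rex) (round 1), cold(obj2) (round 2), stale(rex) (round 3). mammal(obj2) never appears in any round.

mammal(obj2)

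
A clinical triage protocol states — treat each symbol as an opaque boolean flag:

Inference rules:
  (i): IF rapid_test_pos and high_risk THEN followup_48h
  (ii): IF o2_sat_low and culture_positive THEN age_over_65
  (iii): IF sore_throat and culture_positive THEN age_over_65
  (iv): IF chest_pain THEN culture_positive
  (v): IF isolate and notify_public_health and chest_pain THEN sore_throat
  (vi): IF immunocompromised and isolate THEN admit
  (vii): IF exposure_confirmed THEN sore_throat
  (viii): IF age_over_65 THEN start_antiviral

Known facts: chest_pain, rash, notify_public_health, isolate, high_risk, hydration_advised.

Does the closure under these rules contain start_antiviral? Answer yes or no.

yes

Round 1: (iv) [IF chest_pain THEN culture_positive]; (v) [IF isolate and notify_public_health and chest_pain THEN sore_throat]. New: culture_positive, sore_throat.
Round 2: (iii) [IF sore_throat and culture_positive THEN age_over_65]. New: age_over_65.
Round 3: (viii) [IF age_over_65 THEN start_antiviral]. New: start_antiviral.
start_antiviral appears in round 3, so it is derivable.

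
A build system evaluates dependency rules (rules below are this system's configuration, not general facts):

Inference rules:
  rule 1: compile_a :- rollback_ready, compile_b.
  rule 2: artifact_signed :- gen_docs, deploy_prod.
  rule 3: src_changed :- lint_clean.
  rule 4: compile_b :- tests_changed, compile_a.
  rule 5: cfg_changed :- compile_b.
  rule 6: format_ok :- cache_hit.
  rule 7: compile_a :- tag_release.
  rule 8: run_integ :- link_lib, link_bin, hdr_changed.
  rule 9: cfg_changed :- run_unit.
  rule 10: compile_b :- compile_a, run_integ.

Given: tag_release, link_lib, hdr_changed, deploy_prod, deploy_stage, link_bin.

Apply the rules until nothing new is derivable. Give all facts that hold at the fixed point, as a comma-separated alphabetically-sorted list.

Round 1 fires rule 7, rule 8, giving compile_a, run_integ.
Round 2 fires rule 10, giving compile_b.
Round 3 fires rule 5, giving cfg_changed.

cfg_changed, compile_a, compile_b, deploy_prod, deploy_stage, hdr_changed, link_bin, link_lib, run_integ, tag_release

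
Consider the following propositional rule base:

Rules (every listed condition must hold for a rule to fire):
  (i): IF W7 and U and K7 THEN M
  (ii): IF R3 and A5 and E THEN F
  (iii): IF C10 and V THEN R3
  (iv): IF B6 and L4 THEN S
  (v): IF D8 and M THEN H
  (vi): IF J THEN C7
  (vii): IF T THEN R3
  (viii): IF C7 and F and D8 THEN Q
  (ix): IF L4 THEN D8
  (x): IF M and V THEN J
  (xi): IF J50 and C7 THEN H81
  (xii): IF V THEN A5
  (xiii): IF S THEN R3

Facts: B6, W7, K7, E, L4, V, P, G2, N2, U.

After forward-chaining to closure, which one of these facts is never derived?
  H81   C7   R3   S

Round 1: (i) [IF W7 and U and K7 THEN M]; (iv) [IF B6 and L4 THEN S]; (ix) [IF L4 THEN D8]; (xii) [IF V THEN A5]. Adds M, S, D8, A5.
Round 2: (v) [IF D8 and M THEN H]; (x) [IF M and V THEN J]; (xiii) [IF S THEN R3]. Adds H, J, R3.
Round 3: (ii) [IF R3 and A5 and E THEN F]; (vi) [IF J THEN C7]. Adds F, C7.
Round 4: (viii) [IF C7 and F and D8 THEN Q]. Adds Q.
Derived: R3 (round 2), C7 (round 3), S (round 1). H81 never appears in any round.

H81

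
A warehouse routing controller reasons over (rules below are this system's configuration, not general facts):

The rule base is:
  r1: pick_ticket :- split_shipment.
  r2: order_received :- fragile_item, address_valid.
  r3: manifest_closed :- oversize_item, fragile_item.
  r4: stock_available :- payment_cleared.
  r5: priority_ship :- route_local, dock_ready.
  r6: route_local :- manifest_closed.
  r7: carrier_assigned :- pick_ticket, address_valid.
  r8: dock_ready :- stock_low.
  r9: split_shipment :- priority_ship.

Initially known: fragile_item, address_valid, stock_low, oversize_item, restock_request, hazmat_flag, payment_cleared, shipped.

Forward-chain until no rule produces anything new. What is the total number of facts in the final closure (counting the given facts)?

17

Round 1 fires r2, r3, r4, r8, giving order_received, manifest_closed, stock_available, dock_ready.
Round 2 fires r6, giving route_local.
Round 3 fires r5, giving priority_ship.
Round 4 fires r9, giving split_shipment.
Round 5 fires r1, giving pick_ticket.
Round 6 fires r7, giving carrier_assigned.
Closure: {address_valid, carrier_assigned, dock_ready, fragile_item, hazmat_flag, manifest_closed, order_received, oversize_item, payment_cleared, pick_ticket, priority_ship, restock_request, route_local, shipped, split_shipment, stock_available, stock_low} — 17 facts.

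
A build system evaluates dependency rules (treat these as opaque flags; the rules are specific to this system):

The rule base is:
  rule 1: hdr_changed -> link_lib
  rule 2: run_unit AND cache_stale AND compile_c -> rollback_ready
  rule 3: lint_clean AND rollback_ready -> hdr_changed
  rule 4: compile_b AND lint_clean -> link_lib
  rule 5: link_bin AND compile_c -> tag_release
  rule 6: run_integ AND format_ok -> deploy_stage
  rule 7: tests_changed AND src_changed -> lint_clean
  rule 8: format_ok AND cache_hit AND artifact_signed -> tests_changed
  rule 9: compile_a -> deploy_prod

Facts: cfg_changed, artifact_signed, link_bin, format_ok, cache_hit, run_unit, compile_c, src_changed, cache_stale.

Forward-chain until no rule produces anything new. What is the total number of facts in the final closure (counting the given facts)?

15

[1] rule 2 [run_unit AND cache_stale AND compile_c -> rollback_ready]; rule 5 [link_bin AND compile_c -> tag_release]; rule 8 [format_ok AND cache_hit AND artifact_signed -> tests_changed]. ⇒ new: rollback_ready, tag_release, tests_changed.
[2] rule 7 [tests_changed AND src_changed -> lint_clean]. ⇒ new: lint_clean.
[3] rule 3 [lint_clean AND rollback_ready -> hdr_changed]. ⇒ new: hdr_changed.
[4] rule 1 [hdr_changed -> link_lib]. ⇒ new: link_lib.
Closure: {artifact_signed, cache_hit, cache_stale, cfg_changed, compile_c, format_ok, hdr_changed, link_bin, link_lib, lint_clean, rollback_ready, run_unit, src_changed, tag_release, tests_changed} — 15 facts.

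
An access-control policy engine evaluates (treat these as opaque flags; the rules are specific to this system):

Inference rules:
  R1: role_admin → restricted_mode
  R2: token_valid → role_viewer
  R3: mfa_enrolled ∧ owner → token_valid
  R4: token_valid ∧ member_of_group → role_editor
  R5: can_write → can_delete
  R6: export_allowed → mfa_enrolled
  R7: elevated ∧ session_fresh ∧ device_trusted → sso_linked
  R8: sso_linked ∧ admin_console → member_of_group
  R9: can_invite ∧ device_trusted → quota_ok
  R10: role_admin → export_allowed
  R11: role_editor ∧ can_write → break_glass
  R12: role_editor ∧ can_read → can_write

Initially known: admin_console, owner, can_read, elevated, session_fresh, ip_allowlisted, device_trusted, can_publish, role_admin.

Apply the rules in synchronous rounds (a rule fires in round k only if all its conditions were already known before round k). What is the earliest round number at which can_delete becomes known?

6

Round 1: R1 [role_admin → restricted_mode]; R7 [elevated ∧ session_fresh ∧ device_trusted → sso_linked]; R10 [role_admin → export_allowed]. New: restricted_mode, sso_linked, export_allowed.
Round 2: R6 [export_allowed → mfa_enrolled]; R8 [sso_linked ∧ admin_console → member_of_group]. New: mfa_enrolled, member_of_group.
Round 3: R3 [mfa_enrolled ∧ owner → token_valid]. New: token_valid.
Round 4: R2 [token_valid → role_viewer]; R4 [token_valid ∧ member_of_group → role_editor]. New: role_viewer, role_editor.
Round 5: R12 [role_editor ∧ can_read → can_write]. New: can_write.
Round 6: R5 [can_write → can_delete]; R11 [role_editor ∧ can_write → break_glass]. New: can_delete, break_glass.
can_delete first appears in round 6.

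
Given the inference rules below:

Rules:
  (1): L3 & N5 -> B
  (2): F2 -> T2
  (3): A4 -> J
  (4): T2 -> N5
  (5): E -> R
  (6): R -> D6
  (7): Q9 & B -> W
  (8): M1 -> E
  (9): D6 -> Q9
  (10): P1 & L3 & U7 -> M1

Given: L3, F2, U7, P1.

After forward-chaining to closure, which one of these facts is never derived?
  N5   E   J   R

Round 1: (2) [F2 -> T2]; (10) [P1 & L3 & U7 -> M1]. New: T2, M1.
Round 2: (4) [T2 -> N5]; (8) [M1 -> E]. New: N5, E.
Round 3: (1) [L3 & N5 -> B]; (5) [E -> R]. New: B, R.
Round 4: (6) [R -> D6]. New: D6.
Round 5: (9) [D6 -> Q9]. New: Q9.
Round 6: (7) [Q9 & B -> W]. New: W.
Derived: R (round 3), N5 (round 2), E (round 2). J never appears in any round.

J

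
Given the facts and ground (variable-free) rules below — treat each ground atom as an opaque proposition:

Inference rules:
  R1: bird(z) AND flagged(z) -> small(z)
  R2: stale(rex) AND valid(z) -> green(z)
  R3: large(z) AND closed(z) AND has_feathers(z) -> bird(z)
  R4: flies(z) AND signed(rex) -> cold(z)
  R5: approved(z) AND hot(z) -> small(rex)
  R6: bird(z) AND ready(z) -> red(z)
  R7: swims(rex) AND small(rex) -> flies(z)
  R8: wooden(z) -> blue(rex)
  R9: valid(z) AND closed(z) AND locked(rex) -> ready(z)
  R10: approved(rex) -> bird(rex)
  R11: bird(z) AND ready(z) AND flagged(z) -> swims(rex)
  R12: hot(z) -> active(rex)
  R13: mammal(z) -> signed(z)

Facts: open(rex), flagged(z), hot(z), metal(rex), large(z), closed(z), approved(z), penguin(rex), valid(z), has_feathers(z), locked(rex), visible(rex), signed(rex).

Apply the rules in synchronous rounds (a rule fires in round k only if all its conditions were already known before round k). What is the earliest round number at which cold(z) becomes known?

4

[1] R3 [large(z) AND closed(z) AND has_feathers(z) -> bird(z)]; R5 [approved(z) AND hot(z) -> small(rex)]; R9 [valid(z) AND closed(z) AND locked(rex) -> ready(z)]; R12 [hot(z) -> active(rex)]. ⇒ new: bird(z), small(rex), ready(z), active(rex).
[2] R1 [bird(z) AND flagged(z) -> small(z)]; R6 [bird(z) AND ready(z) -> red(z)]; R11 [bird(z) AND ready(z) AND flagged(z) -> swims(rex)]. ⇒ new: small(z), red(z), swims(rex).
[3] R7 [swims(rex) AND small(rex) -> flies(z)]. ⇒ new: flies(z).
[4] R4 [flies(z) AND signed(rex) -> cold(z)]. ⇒ new: cold(z).
cold(z) first appears in round 4.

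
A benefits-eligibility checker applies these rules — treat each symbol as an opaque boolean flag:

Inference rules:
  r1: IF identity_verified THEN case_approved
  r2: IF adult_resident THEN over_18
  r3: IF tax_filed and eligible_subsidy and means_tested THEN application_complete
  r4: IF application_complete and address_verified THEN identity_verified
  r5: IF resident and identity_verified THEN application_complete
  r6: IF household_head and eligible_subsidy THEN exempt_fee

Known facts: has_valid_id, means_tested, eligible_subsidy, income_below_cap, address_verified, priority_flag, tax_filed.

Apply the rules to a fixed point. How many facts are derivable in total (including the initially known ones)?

[1] r3 [IF tax_filed and eligible_subsidy and means_tested THEN application_complete]. ⇒ new: application_complete.
[2] r4 [IF application_complete and address_verified THEN identity_verified]. ⇒ new: identity_verified.
[3] r1 [IF identity_verified THEN case_approved]. ⇒ new: case_approved.
Closure: {address_verified, application_complete, case_approved, eligible_subsidy, has_valid_id, identity_verified, income_below_cap, means_tested, priority_flag, tax_filed} — 10 facts.

10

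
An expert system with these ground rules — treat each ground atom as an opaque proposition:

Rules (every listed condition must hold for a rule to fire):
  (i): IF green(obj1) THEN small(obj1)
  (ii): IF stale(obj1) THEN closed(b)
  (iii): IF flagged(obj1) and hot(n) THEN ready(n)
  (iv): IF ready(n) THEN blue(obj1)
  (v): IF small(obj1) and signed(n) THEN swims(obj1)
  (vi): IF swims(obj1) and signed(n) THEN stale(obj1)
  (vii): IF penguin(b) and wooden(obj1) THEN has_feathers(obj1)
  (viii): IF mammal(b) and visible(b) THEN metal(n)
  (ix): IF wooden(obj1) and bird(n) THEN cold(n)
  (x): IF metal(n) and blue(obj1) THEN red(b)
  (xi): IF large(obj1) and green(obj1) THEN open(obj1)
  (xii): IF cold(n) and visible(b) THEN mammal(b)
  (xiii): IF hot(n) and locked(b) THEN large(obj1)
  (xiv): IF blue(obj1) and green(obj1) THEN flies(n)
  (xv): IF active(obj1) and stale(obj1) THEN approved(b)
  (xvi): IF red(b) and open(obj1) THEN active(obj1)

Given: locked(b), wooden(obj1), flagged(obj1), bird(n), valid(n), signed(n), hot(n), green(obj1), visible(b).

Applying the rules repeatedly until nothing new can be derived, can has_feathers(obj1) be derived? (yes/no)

Round 1: (i) [IF green(obj1) THEN small(obj1)]; (iii) [IF flagged(obj1) and hot(n) THEN ready(n)]; (ix) [IF wooden(obj1) and bird(n) THEN cold(n)]; (xiii) [IF hot(n) and locked(b) THEN large(obj1)]. New: small(obj1), ready(n), cold(n), large(obj1).
Round 2: (iv) [IF ready(n) THEN blue(obj1)]; (v) [IF small(obj1) and signed(n) THEN swims(obj1)]; (xi) [IF large(obj1) and green(obj1) THEN open(obj1)]; (xii) [IF cold(n) and visible(b) THEN mammal(b)]. New: blue(obj1), swims(obj1), open(obj1), mammal(b).
Round 3: (vi) [IF swims(obj1) and signed(n) THEN stale(obj1)]; (viii) [IF mammal(b) and visible(b) THEN metal(n)]; (xiv) [IF blue(obj1) and green(obj1) THEN flies(n)]. New: stale(obj1), metal(n), flies(n).
Round 4: (ii) [IF stale(obj1) THEN closed(b)]; (x) [IF metal(n) and blue(obj1) THEN red(b)]. New: closed(b), red(b).
Round 5: (xvi) [IF red(b) and open(obj1) THEN active(obj1)]. New: active(obj1).
Round 6: (xv) [IF active(obj1) and stale(obj1) THEN approved(b)]. New: approved(b).
Fixed point reached. has_feathers(obj1) is concluded only by (vii); (vii) needs penguin(b) (never derived).

no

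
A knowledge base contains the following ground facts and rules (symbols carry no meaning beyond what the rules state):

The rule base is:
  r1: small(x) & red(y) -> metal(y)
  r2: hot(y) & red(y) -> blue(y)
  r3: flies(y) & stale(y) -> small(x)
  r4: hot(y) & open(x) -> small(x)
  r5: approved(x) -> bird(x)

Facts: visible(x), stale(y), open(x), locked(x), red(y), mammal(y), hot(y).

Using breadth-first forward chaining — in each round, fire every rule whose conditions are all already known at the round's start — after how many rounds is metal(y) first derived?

2

Round 1: r2 [hot(y) & red(y) -> blue(y)]; r4 [hot(y) & open(x) -> small(x)]. Adds blue(y), small(x).
Round 2: r1 [small(x) & red(y) -> metal(y)]. Adds metal(y).
metal(y) first appears in round 2.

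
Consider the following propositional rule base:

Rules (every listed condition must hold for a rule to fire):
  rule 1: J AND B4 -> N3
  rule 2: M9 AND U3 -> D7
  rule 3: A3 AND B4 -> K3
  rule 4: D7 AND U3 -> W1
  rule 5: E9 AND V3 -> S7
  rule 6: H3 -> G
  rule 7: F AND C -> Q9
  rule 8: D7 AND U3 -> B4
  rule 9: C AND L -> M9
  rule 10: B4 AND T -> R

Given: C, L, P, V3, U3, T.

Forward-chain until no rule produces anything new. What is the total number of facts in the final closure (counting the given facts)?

11

Round 1: rule 9 [C AND L -> M9]. Adds M9.
Round 2: rule 2 [M9 AND U3 -> D7]. Adds D7.
Round 3: rule 4 [D7 AND U3 -> W1]; rule 8 [D7 AND U3 -> B4]. Adds W1, B4.
Round 4: rule 10 [B4 AND T -> R]. Adds R.
Closure: {B4, C, D7, L, M9, P, R, T, U3, V3, W1} — 11 facts.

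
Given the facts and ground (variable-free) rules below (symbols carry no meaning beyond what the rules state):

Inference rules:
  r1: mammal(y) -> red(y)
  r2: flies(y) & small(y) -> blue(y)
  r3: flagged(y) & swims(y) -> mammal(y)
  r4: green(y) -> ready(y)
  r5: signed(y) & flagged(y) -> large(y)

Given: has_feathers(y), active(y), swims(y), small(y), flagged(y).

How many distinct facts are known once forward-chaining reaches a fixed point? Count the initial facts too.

Round 1: r3 [flagged(y) & swims(y) -> mammal(y)]. Adds mammal(y).
Round 2: r1 [mammal(y) -> red(y)]. Adds red(y).
Closure: {active(y), flagged(y), has_feathers(y), mammal(y), red(y), small(y), swims(y)} — 7 facts.

7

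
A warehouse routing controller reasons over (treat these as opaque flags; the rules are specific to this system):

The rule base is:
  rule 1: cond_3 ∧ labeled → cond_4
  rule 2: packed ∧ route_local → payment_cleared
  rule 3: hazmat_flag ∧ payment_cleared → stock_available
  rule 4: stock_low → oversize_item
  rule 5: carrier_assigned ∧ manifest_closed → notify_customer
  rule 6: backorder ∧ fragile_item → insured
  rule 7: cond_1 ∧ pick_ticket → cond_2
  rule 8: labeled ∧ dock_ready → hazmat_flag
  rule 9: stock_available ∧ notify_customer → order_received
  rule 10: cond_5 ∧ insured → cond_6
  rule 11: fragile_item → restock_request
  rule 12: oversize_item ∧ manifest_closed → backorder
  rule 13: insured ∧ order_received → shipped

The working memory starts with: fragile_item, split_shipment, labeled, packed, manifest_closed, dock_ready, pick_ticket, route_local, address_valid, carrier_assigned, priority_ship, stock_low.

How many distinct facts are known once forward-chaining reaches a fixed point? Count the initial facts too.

Round 1: rule 2 [packed ∧ route_local → payment_cleared]; rule 4 [stock_low → oversize_item]; rule 5 [carrier_assigned ∧ manifest_closed → notify_customer]; rule 8 [labeled ∧ dock_ready → hazmat_flag]; rule 11 [fragile_item → restock_request]. New: payment_cleared, oversize_item, notify_customer, hazmat_flag, restock_request.
Round 2: rule 3 [hazmat_flag ∧ payment_cleared → stock_available]; rule 12 [oversize_item ∧ manifest_closed → backorder]. New: stock_available, backorder.
Round 3: rule 6 [backorder ∧ fragile_item → insured]; rule 9 [stock_available ∧ notify_customer → order_received]. New: insured, order_received.
Round 4: rule 13 [insured ∧ order_received → shipped]. New: shipped.
Closure: {address_valid, backorder, carrier_assigned, dock_ready, fragile_item, hazmat_flag, insured, labeled, manifest_closed, notify_customer, order_received, oversize_item, packed, payment_cleared, pick_ticket, priority_ship, restock_request, route_local, shipped, split_shipment, stock_available, stock_low} — 22 facts.

22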